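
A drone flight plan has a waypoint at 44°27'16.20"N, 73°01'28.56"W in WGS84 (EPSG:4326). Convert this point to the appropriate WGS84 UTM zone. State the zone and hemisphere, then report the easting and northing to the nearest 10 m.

Longitude -73.0246° lies in the 6° band [-78°, -72°), giving zone 18; latitude is north of the equator, so 18N.
Zone 18 central meridian λ₀ = 6×18 − 183 = -75°; Δλ = +1.9754°.
Transverse Mercator on WGS84 with k₀ = 0.9996 gives E = 657162.580 m, N = 4924252.967 m.

Zone 18N: E 657160 m, N 4924250 m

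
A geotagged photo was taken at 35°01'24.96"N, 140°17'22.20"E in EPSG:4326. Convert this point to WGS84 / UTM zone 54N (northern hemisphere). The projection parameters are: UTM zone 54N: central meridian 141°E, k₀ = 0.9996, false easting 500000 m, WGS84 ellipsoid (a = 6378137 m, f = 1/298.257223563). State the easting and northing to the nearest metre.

Zone 54 central meridian λ₀ = 6×54 − 183 = 141°; Δλ = -0.7105°.
Transverse Mercator on WGS84 with k₀ = 0.9996 gives E = 435183.748 m, N = 3875890.871 m.

E 435184 m, N 3875891 m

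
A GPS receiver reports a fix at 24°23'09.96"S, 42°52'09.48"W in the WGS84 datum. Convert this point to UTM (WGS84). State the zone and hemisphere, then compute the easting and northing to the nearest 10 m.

Longitude -42.8693° lies in the 6° band [-48°, -42°), giving zone 23; latitude is south of the equator, so 23S.
Zone 23 central meridian λ₀ = 6×23 − 183 = -45°; Δλ = +2.1307°.
Transverse Mercator on WGS84 with k₀ = 0.9996 gives E = 716097.367 m, N = 7301366.222 m.

Zone 23S: E 716100 m, N 7301370 m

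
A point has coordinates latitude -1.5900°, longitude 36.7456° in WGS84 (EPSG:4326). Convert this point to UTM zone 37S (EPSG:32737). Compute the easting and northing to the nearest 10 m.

E 249170 m, N 9824120 m

Zone 37 central meridian λ₀ = 6×37 − 183 = 39°; Δλ = -2.2544°.
Transverse Mercator on WGS84 with k₀ = 0.9996 gives E = 249172.600 m, N = 9824119.798 m.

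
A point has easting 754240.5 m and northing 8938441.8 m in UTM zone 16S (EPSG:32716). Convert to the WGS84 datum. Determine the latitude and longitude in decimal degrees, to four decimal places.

lat -9.5956°, lon -84.6836°

Zone 16S: λ₀ = -87°, k₀ = 0.9996, false easting 500000 m, false northing 10000000 m.
Meridian distance M = (N − FN)/k₀ = -1061983.0 m.
Inverse transverse Mercator on WGS84 gives φ = -9.59560022°, λ = -84.68360000°.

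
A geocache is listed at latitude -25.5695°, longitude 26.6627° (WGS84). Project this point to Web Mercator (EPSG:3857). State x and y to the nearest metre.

Web Mercator is spherical with R = a = 6378137 m.
x = R·λ = 6378137 × 0.465351902 = 2968078.187 m.
y = R·ln tan(π/4 + φ/2) = 6378137 × -0.461868197 = -2945858.636 m.

x 2968078 m, y -2945859 m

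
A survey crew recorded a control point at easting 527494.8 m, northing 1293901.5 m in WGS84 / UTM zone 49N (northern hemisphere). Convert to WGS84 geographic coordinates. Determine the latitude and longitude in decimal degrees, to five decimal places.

Zone 49N: λ₀ = 111°, k₀ = 0.9996, false easting 500000 m.
Meridian distance M = (N − FN)/k₀ = 1294419.3 m.
Inverse transverse Mercator on WGS84 gives φ = 11.70459996°, λ = 111.25230025°.

lat 11.70460°, lon 111.25230°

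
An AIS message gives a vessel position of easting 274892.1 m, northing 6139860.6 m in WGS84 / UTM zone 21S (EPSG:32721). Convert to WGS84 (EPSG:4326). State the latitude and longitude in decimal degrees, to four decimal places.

lat -34.8587°, lon -59.4624°

Zone 21S: λ₀ = -57°, k₀ = 0.9996, false easting 500000 m, false northing 10000000 m.
Meridian distance M = (N − FN)/k₀ = -3861684.1 m.
Inverse transverse Mercator on WGS84 gives φ = -34.85870033°, λ = -59.46240029°.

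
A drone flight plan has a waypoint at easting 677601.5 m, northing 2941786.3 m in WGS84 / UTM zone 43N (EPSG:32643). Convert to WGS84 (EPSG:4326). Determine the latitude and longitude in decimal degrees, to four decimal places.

Zone 43N: λ₀ = 75°, k₀ = 0.9996, false easting 500000 m.
Meridian distance M = (N − FN)/k₀ = 2942963.5 m.
Inverse transverse Mercator on WGS84 gives φ = 26.58569985°, λ = 76.78340009°.

lat 26.5857°, lon 76.7834°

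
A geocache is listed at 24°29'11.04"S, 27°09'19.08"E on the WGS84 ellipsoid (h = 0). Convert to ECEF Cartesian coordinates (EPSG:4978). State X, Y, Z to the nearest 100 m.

WGS84: a = 6378137 m, e² = 0.006694380; N(φ) = a/√(1−e²sin²φ) = 6381807.712 m.
X = (N+h)·cosφ·cosλ = 5167644.988 m; Y = (N+h)·cosφ·sinλ = 2650714.375 m; Z = (N(1−e²)+h)·sinφ = -2627406.637 m.

X 5167600 m, Y 2650700 m, Z -2627400 m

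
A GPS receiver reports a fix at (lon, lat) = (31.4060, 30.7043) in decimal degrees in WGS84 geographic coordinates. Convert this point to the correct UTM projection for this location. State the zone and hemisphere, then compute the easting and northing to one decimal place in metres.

Longitude 31.4060° lies in the 6° band [30°, 36°), giving zone 36; latitude is north of the equator, so 36N.
Zone 36 central meridian λ₀ = 6×36 − 183 = 33°; Δλ = -1.5940°.
Transverse Mercator on WGS84 with k₀ = 0.9996 gives E = 347350.070 m, N = 3397916.097 m.

Zone 36N: E 347350.1 m, N 3397916.1 m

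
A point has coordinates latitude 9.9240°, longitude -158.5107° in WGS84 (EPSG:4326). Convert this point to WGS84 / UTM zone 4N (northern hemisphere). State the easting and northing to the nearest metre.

Zone 4 central meridian λ₀ = 6×4 − 183 = -159°; Δλ = +0.4893°.
Transverse Mercator on WGS84 with k₀ = 0.9996 gives E = 553638.114 m, N = 1097049.155 m.

E 553638 m, N 1097049 m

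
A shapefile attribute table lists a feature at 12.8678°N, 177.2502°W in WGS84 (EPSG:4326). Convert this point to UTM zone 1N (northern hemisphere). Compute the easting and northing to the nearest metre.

E 472854 m, N 1422529 m

Zone 1 central meridian λ₀ = 6×1 − 183 = -177°; Δλ = -0.2502°.
Transverse Mercator on WGS84 with k₀ = 0.9996 gives E = 472853.604 m, N = 1422529.496 m.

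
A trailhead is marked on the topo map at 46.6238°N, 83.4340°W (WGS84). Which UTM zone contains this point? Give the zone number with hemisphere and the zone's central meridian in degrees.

UTM zone = ⌊(λ + 180)/6⌋ + 1; -83.4340° ∈ [-84°, -78°) → zone 17.
Hemisphere: N (φ ≥ 0).
Central meridian λ₀ = 6×17 − 183 = -81°.

Zone 17N, central meridian -81°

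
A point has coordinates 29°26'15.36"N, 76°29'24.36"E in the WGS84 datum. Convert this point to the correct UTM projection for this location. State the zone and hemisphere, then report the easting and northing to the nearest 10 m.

Longitude 76.4901° lies in the 6° band [72°, 78°), giving zone 43; latitude is north of the equator, so 43N.
Zone 43 central meridian λ₀ = 6×43 − 183 = 75°; Δλ = +1.4901°.
Transverse Mercator on WGS84 with k₀ = 0.9996 gives E = 644528.608 m, N = 3257393.336 m.

Zone 43N: E 644530 m, N 3257390 m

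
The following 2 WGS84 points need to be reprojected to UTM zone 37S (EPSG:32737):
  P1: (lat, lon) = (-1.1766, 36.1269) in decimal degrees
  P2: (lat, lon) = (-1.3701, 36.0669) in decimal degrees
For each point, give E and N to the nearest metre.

P1: E 180228 m, N 9869785 m; P2: E 173569 m, N 9848363 m

UTM zone 37S: λ₀ = 39°, k₀ = 0.9996.
P1 (-1.1766°, 36.1269°) → (180228.031, 9869785.427) m.
P2 (-1.3701°, 36.0669°) → (173568.687, 9848362.580) m.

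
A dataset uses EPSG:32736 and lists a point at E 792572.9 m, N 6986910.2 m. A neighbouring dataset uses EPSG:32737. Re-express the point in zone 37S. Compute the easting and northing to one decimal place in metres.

E 198229.7 m, N 6986689.8 m

UTM 36S → geographic: φ = -27.20950039°, λ = 35.95359999°.
UTM 37S (λ₀ = 39°) forward: E = 198229.669 m, N = 6986689.797 m.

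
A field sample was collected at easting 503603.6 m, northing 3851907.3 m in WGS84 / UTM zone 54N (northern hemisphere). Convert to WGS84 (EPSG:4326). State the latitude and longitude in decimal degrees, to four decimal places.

lat 34.8094°, lon 141.0394°

Zone 54N: λ₀ = 141°, k₀ = 0.9996, false easting 500000 m.
Meridian distance M = (N − FN)/k₀ = 3853448.7 m.
Inverse transverse Mercator on WGS84 gives φ = 34.80940010°, λ = 141.03939965°.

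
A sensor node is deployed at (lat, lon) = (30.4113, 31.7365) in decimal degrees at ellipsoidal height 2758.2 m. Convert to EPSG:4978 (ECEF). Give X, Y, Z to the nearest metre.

WGS84: a = 6378137 m, e² = 0.006694380; N(φ) = a/√(1−e²sin²φ) = 6383614.524 m.
X = (N+h)·cosφ·cosλ = 4684164.549 m; Y = (N+h)·cosφ·sinλ = 2897122.879 m; Z = (N(1−e²)+h)·sinφ = 3211174.243 m.

X 4684165 m, Y 2897123 m, Z 3211174 m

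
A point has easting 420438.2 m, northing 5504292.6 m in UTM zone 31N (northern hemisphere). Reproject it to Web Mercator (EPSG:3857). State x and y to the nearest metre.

x 211173 m, y 6392056 m

Unproject from UTM 31N (λ₀ = 3°) → φ = 49.68590037°, λ = 1.89700003°.
Web Mercator (R = 6378137 m): x = 211173.077 m, y = 6392055.972 m.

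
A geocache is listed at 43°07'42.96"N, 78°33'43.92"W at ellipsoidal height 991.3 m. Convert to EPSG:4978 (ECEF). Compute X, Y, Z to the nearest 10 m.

X 924680 m, Y -4570320 m, Z 4338620 m

WGS84: a = 6378137 m, e² = 0.006694380; N(φ) = a/√(1−e²sin²φ) = 6388138.090 m.
X = (N+h)·cosφ·cosλ = 924676.073 m; Y = (N+h)·cosφ·sinλ = -4570318.555 m; Z = (N(1−e²)+h)·sinφ = 4338617.128 m.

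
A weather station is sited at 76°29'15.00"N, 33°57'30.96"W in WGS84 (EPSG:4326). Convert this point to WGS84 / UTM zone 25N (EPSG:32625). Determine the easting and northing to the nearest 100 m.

E 475000 m, N 8489800 m

Zone 25 central meridian λ₀ = 6×25 − 183 = -33°; Δλ = -0.9586°.
Transverse Mercator on WGS84 with k₀ = 0.9996 gives E = 474997.973 m, N = 8489786.669 m.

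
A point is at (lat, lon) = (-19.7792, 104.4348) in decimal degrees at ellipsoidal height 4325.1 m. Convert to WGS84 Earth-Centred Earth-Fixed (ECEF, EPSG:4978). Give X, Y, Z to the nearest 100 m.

WGS84: a = 6378137 m, e² = 0.006694380; N(φ) = a/√(1−e²sin²φ) = 6380583.106 m.
X = (N+h)·cosφ·cosλ = -1497718.396 m; Y = (N+h)·cosφ·sinλ = 5818554.160 m; Z = (N(1−e²)+h)·sinφ = -2146175.236 m.

X -1497700 m, Y 5818600 m, Z -2146200 m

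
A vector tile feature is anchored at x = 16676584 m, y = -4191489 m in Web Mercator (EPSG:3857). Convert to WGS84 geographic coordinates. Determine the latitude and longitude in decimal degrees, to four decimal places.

lat -35.2029°, lon 149.8083°

R = 6378137 m. λ = x/R = 149.80830294°.
φ = 2·arctan(exp(y/R)) − 90° = 2·arctan(0.51832) − 90° = -35.20290188°.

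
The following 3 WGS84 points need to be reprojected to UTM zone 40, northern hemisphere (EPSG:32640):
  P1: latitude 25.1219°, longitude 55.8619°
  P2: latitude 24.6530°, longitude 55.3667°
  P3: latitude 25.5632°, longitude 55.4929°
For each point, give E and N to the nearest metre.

P1: E 385263 m, N 2778930 m; P2: E 334710 m, N 2727509 m; P3: E 348609 m, N 2828172 m

UTM zone 40N: λ₀ = 57°, k₀ = 0.9996.
P1 (25.1219°, 55.8619°) → (385263.369, 2778929.501) m.
P2 (24.6530°, 55.3667°) → (334709.598, 2727508.709) m.
P3 (25.5632°, 55.4929°) → (348608.514, 2828171.755) m.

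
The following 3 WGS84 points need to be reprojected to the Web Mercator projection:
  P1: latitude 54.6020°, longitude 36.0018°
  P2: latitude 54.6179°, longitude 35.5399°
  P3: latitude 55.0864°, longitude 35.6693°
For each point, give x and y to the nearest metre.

Web Mercator: x = R·λ, y = R·ln tan(π/4+φ/2), R = 6378137 m.
P1 (54.6020°, 36.0018°) → (4007702.044, 7285002.448) m.
P2 (54.6179°, 35.5399°) → (3956283.571, 7288058.671) m.
P3 (55.0864°, 35.6693°) → (3970688.313, 7378652.680) m.

P1: x 4007702 m, y 7285002 m; P2: x 3956284 m, y 7288059 m; P3: x 3970688 m, y 7378653 m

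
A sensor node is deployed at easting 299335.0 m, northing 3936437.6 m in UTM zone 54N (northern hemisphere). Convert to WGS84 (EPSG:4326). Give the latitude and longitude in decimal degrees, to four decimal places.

lat 35.5513°, lon 138.7862°

Zone 54N: λ₀ = 141°, k₀ = 0.9996, false easting 500000 m.
Meridian distance M = (N − FN)/k₀ = 3938012.8 m.
Inverse transverse Mercator on WGS84 gives φ = 35.55130004°, λ = 138.78619954°.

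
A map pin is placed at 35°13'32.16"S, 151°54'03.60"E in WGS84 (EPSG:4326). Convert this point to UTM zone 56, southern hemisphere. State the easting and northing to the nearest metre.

Zone 56 central meridian λ₀ = 6×56 − 183 = 153°; Δλ = -1.0990°.
Transverse Mercator on WGS84 with k₀ = 0.9996 gives E = 399988.387 m, N = 6101385.000 m.

E 399988 m, N 6101385 m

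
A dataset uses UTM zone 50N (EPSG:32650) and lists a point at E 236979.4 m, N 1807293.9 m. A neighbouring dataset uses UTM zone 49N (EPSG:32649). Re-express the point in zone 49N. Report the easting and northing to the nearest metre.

UTM 50N → geographic: φ = 16.33240025°, λ = 114.53819985°.
UTM 49N (λ₀ = 111°) forward: E = 878129.096 m, N = 1808990.439 m.

E 878129 m, N 1808990 m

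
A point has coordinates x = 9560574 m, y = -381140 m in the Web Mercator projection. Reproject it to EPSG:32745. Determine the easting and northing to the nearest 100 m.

E 376000 m, N 9621700 m

Web Mercator inverse (R = 6378137 m) → φ = -3.42180298°, λ = 85.88409749°.
UTM 45S forward: E = 376040.053 m, N = 9621711.391 m.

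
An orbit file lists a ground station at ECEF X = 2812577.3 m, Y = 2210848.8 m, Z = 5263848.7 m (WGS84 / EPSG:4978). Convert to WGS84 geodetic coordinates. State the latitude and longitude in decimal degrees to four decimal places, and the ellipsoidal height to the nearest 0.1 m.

λ = atan2(Y, X) = 38.16939980°; p = √(X²+Y²) = 3577491.2 m.
Bowring's method on WGS84 (a = 6378137 m, b = 6356752.314 m) gives φ = 55.97730030°, h = 989.599 m.

lat 55.9773°, lon 38.1694°, h 989.6 m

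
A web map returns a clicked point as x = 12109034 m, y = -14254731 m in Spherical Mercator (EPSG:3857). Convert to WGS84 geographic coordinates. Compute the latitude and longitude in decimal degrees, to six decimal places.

lat -77.785299°, lon 108.777303°

R = 6378137 m. λ = x/R = 108.77730318°.
φ = 2·arctan(exp(y/R)) − 90° = 2·arctan(0.10700) − 90° = -77.78529909°.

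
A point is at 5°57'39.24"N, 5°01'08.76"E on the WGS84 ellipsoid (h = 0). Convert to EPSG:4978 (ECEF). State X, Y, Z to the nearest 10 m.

X 6319550 m, Y 555010 m, Z 657960 m

WGS84: a = 6378137 m, e² = 0.006694380; N(φ) = a/√(1−e²sin²φ) = 6378367.255 m.
X = (N+h)·cosφ·cosλ = 6319554.358 m; Y = (N+h)·cosφ·sinλ = 555012.225 m; Z = (N(1−e²)+h)·sinφ = 657957.565 m.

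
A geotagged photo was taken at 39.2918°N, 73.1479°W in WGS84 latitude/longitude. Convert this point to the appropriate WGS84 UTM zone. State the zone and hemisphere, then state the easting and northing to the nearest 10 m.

Zone 18N: E 659720 m, N 4350790 m

Longitude -73.1479° lies in the 6° band [-78°, -72°), giving zone 18; latitude is north of the equator, so 18N.
Zone 18 central meridian λ₀ = 6×18 − 183 = -75°; Δλ = +1.8521°.
Transverse Mercator on WGS84 with k₀ = 0.9996 gives E = 659721.339 m, N = 4350793.868 m.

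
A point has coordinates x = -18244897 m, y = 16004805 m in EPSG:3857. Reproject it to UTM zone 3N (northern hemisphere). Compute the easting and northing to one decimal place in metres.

Web Mercator inverse (R = 6378137 m) → φ = 80.70150014°, λ = -163.89669832°.
UTM 3N forward: E = 519900.722 m, N = 8960074.663 m.

E 519900.7 m, N 8960074.7 m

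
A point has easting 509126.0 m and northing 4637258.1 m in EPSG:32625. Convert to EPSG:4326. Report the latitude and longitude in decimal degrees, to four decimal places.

Zone 25N: λ₀ = -33°, k₀ = 0.9996, false easting 500000 m.
Meridian distance M = (N − FN)/k₀ = 4639113.7 m.
Inverse transverse Mercator on WGS84 gives φ = 41.88719962°, λ = -32.89000012°.

lat 41.8872°, lon -32.8900°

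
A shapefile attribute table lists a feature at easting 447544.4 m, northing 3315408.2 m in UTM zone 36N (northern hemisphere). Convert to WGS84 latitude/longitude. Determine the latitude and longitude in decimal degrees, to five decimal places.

lat 29.96840°, lon 32.45630°

Zone 36N: λ₀ = 33°, k₀ = 0.9996, false easting 500000 m.
Meridian distance M = (N − FN)/k₀ = 3316734.9 m.
Inverse transverse Mercator on WGS84 gives φ = 29.96840044°, λ = 32.45630010°.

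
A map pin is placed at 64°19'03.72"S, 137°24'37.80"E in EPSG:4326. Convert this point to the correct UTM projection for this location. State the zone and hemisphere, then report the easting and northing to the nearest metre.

Zone 53S: E 616541 m, N 2865373 m

Longitude 137.4105° lies in the 6° band [132°, 138°), giving zone 53; latitude is south of the equator, so 53S.
Zone 53 central meridian λ₀ = 6×53 − 183 = 135°; Δλ = +2.4105°.
Transverse Mercator on WGS84 with k₀ = 0.9996 gives E = 616540.810 m, N = 2865373.102 m.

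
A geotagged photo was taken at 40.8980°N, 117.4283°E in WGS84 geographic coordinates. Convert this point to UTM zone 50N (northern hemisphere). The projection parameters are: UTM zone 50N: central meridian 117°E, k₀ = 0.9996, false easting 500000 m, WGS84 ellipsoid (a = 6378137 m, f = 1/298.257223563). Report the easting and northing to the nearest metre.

E 536076 m, N 4527522 m

Zone 50 central meridian λ₀ = 6×50 − 183 = 117°; Δλ = +0.4283°.
Transverse Mercator on WGS84 with k₀ = 0.9996 gives E = 536076.207 m, N = 4527522.477 m.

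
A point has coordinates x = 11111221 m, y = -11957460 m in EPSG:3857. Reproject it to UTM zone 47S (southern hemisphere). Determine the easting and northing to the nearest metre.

E 527225 m, N 1948585 m

Web Mercator inverse (R = 6378137 m) → φ = -72.55849947°, λ = 99.81379650°.
UTM 47S forward: E = 527224.591 m, N = 1948585.325 m.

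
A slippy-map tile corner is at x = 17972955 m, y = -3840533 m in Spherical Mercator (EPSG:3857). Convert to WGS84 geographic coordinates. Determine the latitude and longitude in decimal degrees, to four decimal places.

R = 6378137 m. λ = x/R = 161.45380177°.
φ = 2·arctan(exp(y/R)) − 90° = 2·arctan(0.54764) − 90° = -32.58639785°.

lat -32.5864°, lon 161.4538°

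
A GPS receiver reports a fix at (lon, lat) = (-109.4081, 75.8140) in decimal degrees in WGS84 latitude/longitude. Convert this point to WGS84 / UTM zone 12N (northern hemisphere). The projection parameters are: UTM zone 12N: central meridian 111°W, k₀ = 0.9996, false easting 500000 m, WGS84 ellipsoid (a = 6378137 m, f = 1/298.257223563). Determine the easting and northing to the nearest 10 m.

E 543540 m, N 8415020 m

Zone 12 central meridian λ₀ = 6×12 − 183 = -111°; Δλ = +1.5919°.
Transverse Mercator on WGS84 with k₀ = 0.9996 gives E = 543543.746 m, N = 8415017.543 m.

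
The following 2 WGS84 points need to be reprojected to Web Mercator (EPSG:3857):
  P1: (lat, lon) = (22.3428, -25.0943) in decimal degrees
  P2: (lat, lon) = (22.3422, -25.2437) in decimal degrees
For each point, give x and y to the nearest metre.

Web Mercator: x = R·λ, y = R·ln tan(π/4+φ/2), R = 6378137 m.
P1 (22.3428°, -25.0943°) → (-2793484.698, 2552732.538) m.
P2 (22.3422°, -25.2437°) → (-2810115.830, 2552660.325) m.

P1: x -2793485 m, y 2552733 m; P2: x -2810116 m, y 2552660 m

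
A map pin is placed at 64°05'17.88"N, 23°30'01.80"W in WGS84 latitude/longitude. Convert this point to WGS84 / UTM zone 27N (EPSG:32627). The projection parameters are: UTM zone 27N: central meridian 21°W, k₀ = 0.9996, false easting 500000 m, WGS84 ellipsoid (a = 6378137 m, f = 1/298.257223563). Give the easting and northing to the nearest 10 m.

Zone 27 central meridian λ₀ = 6×27 − 183 = -21°; Δλ = -2.5005°.
Transverse Mercator on WGS84 with k₀ = 0.9996 gives E = 378105.143 m, N = 7109246.726 m.

E 378110 m, N 7109250 m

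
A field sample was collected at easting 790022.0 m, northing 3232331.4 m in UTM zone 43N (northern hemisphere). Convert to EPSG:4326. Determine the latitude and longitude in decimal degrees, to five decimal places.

lat 29.18650°, lon 77.98230°

Zone 43N: λ₀ = 75°, k₀ = 0.9996, false easting 500000 m.
Meridian distance M = (N − FN)/k₀ = 3233624.8 m.
Inverse transverse Mercator on WGS84 gives φ = 29.18649982°, λ = 77.98229969°.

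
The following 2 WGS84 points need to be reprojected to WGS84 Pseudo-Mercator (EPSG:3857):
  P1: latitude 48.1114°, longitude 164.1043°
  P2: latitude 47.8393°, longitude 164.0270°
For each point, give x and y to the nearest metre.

Web Mercator: x = R·λ, y = R·ln tan(π/4+φ/2), R = 6378137 m.
P1 (48.1114°, 164.1043°) → (18268007.113, 6125407.876) m.
P2 (47.8393°, 164.0270°) → (18259402.116, 6080161.599) m.

P1: x 18268007 m, y 6125408 m; P2: x 18259402 m, y 6080162 m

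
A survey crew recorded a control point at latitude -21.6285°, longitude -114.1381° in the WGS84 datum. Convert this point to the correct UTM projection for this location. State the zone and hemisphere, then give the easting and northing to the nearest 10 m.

Longitude -114.1381° lies in the 6° band [-120°, -114°), giving zone 11; latitude is south of the equator, so 11S.
Zone 11 central meridian λ₀ = 6×11 − 183 = -117°; Δλ = +2.8619°.
Transverse Mercator on WGS84 with k₀ = 0.9996 gives E = 796261.288 m, N = 7605563.191 m.

Zone 11S: E 796260 m, N 7605560 m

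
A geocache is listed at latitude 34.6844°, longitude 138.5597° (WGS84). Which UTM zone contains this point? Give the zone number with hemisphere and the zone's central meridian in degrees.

UTM zone = ⌊(λ + 180)/6⌋ + 1; 138.5597° ∈ [138°, 144°) → zone 54.
Hemisphere: N (φ ≥ 0).
Central meridian λ₀ = 6×54 − 183 = 141°.

Zone 54N, central meridian 141°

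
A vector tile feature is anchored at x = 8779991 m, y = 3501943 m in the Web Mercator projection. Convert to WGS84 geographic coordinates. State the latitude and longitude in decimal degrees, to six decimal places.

R = 6378137 m. λ = x/R = 78.87200110°.
φ = 2·arctan(exp(y/R)) − 90° = 2·arctan(1.73161) − 90° = 29.98749855°.

lat 29.987499°, lon 78.872001°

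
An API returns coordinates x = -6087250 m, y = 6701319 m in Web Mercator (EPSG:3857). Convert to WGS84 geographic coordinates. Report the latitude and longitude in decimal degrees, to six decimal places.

R = 6378137 m. λ = x/R = -54.68269713°.
φ = 2·arctan(exp(y/R)) − 90° = 2·arctan(2.85957) − 90° = 51.45020227°.

lat 51.450202°, lon -54.682697°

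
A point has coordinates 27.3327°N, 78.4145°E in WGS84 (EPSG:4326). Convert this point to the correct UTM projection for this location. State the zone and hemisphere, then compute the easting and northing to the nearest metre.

Zone 44N: E 244188 m, N 3025937 m

Longitude 78.4145° lies in the 6° band [78°, 84°), giving zone 44; latitude is north of the equator, so 44N.
Zone 44 central meridian λ₀ = 6×44 − 183 = 81°; Δλ = -2.5855°.
Transverse Mercator on WGS84 with k₀ = 0.9996 gives E = 244187.799 m, N = 3025937.046 m.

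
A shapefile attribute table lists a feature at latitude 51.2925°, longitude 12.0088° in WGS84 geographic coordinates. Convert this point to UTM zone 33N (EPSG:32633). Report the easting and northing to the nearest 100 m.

E 291500 m, N 5686600 m

Zone 33 central meridian λ₀ = 6×33 − 183 = 15°; Δλ = -2.9912°.
Transverse Mercator on WGS84 with k₀ = 0.9996 gives E = 291451.725 m, N = 5686602.573 m.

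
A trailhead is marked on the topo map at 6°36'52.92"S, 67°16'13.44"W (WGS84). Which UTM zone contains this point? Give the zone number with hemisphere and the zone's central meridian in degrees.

UTM zone = ⌊(λ + 180)/6⌋ + 1; -67.2704° ∈ [-72°, -66°) → zone 19.
Hemisphere: S (φ < 0).
Central meridian λ₀ = 6×19 − 183 = -69°.

Zone 19S, central meridian -69°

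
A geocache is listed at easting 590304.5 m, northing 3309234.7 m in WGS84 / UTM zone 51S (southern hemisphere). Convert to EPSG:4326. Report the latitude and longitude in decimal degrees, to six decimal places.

Zone 51S: λ₀ = 123°, k₀ = 0.9996, false easting 500000 m, false northing 10000000 m.
Meridian distance M = (N − FN)/k₀ = -6693442.7 m.
Inverse transverse Mercator on WGS84 gives φ = -60.34330014°, λ = 124.63610049°.

lat -60.343300°, lon 124.636100°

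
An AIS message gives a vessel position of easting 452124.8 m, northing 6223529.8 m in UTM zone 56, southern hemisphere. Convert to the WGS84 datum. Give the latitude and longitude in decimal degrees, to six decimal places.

Zone 56S: λ₀ = 153°, k₀ = 0.9996, false easting 500000 m, false northing 10000000 m.
Meridian distance M = (N − FN)/k₀ = -3777981.4 m.
Inverse transverse Mercator on WGS84 gives φ = -34.12799988°, λ = 152.48080003°.

lat -34.128000°, lon 152.480800°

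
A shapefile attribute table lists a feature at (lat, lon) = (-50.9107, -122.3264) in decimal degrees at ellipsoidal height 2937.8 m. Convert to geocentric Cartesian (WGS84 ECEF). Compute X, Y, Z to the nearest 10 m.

WGS84: a = 6378137 m, e² = 0.006694380; N(φ) = a/√(1−e²sin²φ) = 6391037.229 m.
X = (N+h)·cosφ·cosλ = -2155864.155 m; Y = (N+h)·cosφ·sinλ = -3406763.464 m; Z = (N(1−e²)+h)·sinφ = -4929566.904 m.

X -2155860 m, Y -3406760 m, Z -4929570 m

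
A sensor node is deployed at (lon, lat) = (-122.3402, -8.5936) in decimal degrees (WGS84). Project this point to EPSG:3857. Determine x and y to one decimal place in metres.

x -13618848.8 m, y -960242.2 m

Web Mercator is spherical with R = a = 6378137 m.
x = R·λ = 6378137 × -2.135239298 = -13618848.768 m.
y = R·ln tan(π/4 + φ/2) = 6378137 × -0.150552147 = -960242.222 m.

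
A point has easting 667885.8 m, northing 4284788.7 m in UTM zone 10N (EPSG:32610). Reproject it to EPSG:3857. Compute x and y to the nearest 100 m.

Unproject from UTM 10N (λ₀ = -123°) → φ = 38.69580024°, λ = -121.06950016°.
Web Mercator (R = 6378137 m): x = -13477395.108 m, y = 4678190.767 m.

x -13477400 m, y 4678200 m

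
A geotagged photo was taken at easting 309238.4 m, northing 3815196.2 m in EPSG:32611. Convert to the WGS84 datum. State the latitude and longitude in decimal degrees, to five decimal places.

lat 34.46070°, lon -119.07680°

Zone 11N: λ₀ = -117°, k₀ = 0.9996, false easting 500000 m.
Meridian distance M = (N − FN)/k₀ = 3816722.9 m.
Inverse transverse Mercator on WGS84 gives φ = 34.46070023°, λ = -119.07680053°.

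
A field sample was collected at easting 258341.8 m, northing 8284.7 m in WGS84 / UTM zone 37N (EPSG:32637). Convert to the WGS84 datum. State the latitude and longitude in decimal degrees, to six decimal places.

lat 0.074900°, lon 36.828800°

Zone 37N: λ₀ = 39°, k₀ = 0.9996, false easting 500000 m.
Meridian distance M = (N − FN)/k₀ = 8288.0 m.
Inverse transverse Mercator on WGS84 gives φ = 0.07490011°, λ = 36.82880025°.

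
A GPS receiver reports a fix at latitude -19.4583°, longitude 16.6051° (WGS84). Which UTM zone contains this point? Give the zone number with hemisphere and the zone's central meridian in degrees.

Zone 33S, central meridian 15°

UTM zone = ⌊(λ + 180)/6⌋ + 1; 16.6051° ∈ [12°, 18°) → zone 33.
Hemisphere: S (φ < 0).
Central meridian λ₀ = 6×33 − 183 = 15°.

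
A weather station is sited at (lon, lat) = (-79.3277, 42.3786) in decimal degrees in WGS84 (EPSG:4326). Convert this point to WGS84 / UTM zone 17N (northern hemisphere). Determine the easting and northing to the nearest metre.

Zone 17 central meridian λ₀ = 6×17 − 183 = -81°; Δλ = +1.6723°.
Transverse Mercator on WGS84 with k₀ = 0.9996 gives E = 637673.743 m, N = 4693167.565 m.

E 637674 m, N 4693168 m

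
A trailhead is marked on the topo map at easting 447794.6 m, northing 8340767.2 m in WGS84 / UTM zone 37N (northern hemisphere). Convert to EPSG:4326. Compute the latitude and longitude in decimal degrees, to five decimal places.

Zone 37N: λ₀ = 39°, k₀ = 0.9996, false easting 500000 m.
Meridian distance M = (N − FN)/k₀ = 8344104.8 m.
Inverse transverse Mercator on WGS84 gives φ = 75.14659982°, λ = 37.17529971°.

lat 75.14660°, lon 37.17530°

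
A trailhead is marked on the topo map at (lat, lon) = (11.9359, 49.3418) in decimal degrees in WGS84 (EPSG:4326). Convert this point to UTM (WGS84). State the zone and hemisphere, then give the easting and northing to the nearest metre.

Zone 39N: E 319424 m, N 1320006 m

Longitude 49.3418° lies in the 6° band [48°, 54°), giving zone 39; latitude is north of the equator, so 39N.
Zone 39 central meridian λ₀ = 6×39 − 183 = 51°; Δλ = -1.6582°.
Transverse Mercator on WGS84 with k₀ = 0.9996 gives E = 319424.111 m, N = 1320006.130 m.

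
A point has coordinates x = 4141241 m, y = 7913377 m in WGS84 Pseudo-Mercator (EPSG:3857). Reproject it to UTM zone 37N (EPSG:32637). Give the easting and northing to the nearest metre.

Web Mercator inverse (R = 6378137 m) → φ = 57.74230226°, λ = 37.20140086°.
UTM 37N forward: E = 392931.100 m, N = 6401441.788 m.

E 392931 m, N 6401442 m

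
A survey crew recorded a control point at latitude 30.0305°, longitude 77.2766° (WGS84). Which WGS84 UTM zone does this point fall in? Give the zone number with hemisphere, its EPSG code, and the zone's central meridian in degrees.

Zone 43N (EPSG:32643), central meridian 75°

UTM zone = ⌊(λ + 180)/6⌋ + 1; 77.2766° ∈ [72°, 78°) → zone 43.
Hemisphere: N (φ ≥ 0).
Central meridian λ₀ = 6×43 − 183 = 75°.
EPSG code: 32643.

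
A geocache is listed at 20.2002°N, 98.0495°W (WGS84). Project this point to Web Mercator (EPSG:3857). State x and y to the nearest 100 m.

x -10914800 m, y 2296800 m

Web Mercator is spherical with R = a = 6378137 m.
x = R·λ = 6378137 × -1.711286605 = -10914820.413 m.
y = R·ln tan(π/4 + φ/2) = 6378137 × 0.360099275 = 2296762.507 m.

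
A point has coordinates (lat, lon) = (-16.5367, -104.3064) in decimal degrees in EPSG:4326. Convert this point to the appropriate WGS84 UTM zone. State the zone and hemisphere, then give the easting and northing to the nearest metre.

Longitude -104.3064° lies in the 6° band [-108°, -102°), giving zone 13; latitude is south of the equator, so 13S.
Zone 13 central meridian λ₀ = 6×13 − 183 = -105°; Δλ = +0.6936°.
Transverse Mercator on WGS84 with k₀ = 0.9996 gives E = 574009.549 m, N = 8171568.858 m.

Zone 13S: E 574010 m, N 8171569 m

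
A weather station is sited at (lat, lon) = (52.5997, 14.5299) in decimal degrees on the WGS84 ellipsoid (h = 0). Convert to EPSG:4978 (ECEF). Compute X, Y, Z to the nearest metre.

WGS84: a = 6378137 m, e² = 0.006694380; N(φ) = a/√(1−e²sin²φ) = 6391652.868 m.
X = (N+h)·cosφ·cosλ = 3757998.329 m; Y = (N+h)·cosφ·sinλ = 973977.023 m; Z = (N(1−e²)+h)·sinφ = 5043610.763 m.

X 3757998 m, Y 973977 m, Z 5043611 m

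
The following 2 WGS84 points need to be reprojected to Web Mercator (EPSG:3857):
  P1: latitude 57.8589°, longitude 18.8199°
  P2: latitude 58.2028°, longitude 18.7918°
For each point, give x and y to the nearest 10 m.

Web Mercator: x = R·λ, y = R·ln tan(π/4+φ/2), R = 6378137 m.
P1 (57.8589°, 18.8199°) → (2095021.685, 7937735.056) m.
P2 (58.2028°, 18.7918°) → (2091893.607, 8010040.688) m.

P1: x 2095020 m, y 7937740 m; P2: x 2091890 m, y 8010040 m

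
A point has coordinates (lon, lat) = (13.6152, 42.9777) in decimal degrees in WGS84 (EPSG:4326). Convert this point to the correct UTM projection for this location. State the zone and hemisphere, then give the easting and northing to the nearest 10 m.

Zone 33N: E 387090 m, N 4759270 m

Longitude 13.6152° lies in the 6° band [12°, 18°), giving zone 33; latitude is north of the equator, so 33N.
Zone 33 central meridian λ₀ = 6×33 − 183 = 15°; Δλ = -1.3848°.
Transverse Mercator on WGS84 with k₀ = 0.9996 gives E = 387085.629 m, N = 4759268.738 m.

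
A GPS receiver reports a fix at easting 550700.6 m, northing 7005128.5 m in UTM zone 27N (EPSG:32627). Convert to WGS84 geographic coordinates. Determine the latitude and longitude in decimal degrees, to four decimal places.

lat 63.1718°, lon -19.9931°

Zone 27N: λ₀ = -21°, k₀ = 0.9996, false easting 500000 m.
Meridian distance M = (N − FN)/k₀ = 7007931.7 m.
Inverse transverse Mercator on WGS84 gives φ = 63.17180032°, λ = -19.99309913°.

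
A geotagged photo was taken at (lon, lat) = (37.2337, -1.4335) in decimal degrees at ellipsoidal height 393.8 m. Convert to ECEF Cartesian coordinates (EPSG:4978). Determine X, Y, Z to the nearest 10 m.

X 5076840 m, Y 3858240 m, Z -158500 m

WGS84: a = 6378137 m, e² = 0.006694380; N(φ) = a/√(1−e²sin²φ) = 6378150.361 m.
X = (N+h)·cosφ·cosλ = 5076842.723 m; Y = (N+h)·cosφ·sinλ = 3858241.955 m; Z = (N(1−e²)+h)·sinφ = -158501.872 m.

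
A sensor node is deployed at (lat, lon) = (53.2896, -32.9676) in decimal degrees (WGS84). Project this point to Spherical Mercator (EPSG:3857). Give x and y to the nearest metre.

Web Mercator is spherical with R = a = 6378137 m.
x = R·λ = 6378137 × -0.575393166 = -3669936.445 m.
y = R·ln tan(π/4 + φ/2) = 6378137 × 1.103260525 = 7036746.774 m.

x -3669936 m, y 7036747 m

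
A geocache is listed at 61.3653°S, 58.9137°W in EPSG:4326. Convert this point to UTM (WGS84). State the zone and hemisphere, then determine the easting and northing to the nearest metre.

Zone 21S: E 397697 m, N 3195023 m

Longitude -58.9137° lies in the 6° band [-60°, -54°), giving zone 21; latitude is south of the equator, so 21S.
Zone 21 central meridian λ₀ = 6×21 − 183 = -57°; Δλ = -1.9137°.
Transverse Mercator on WGS84 with k₀ = 0.9996 gives E = 397696.969 m, N = 3195023.047 m.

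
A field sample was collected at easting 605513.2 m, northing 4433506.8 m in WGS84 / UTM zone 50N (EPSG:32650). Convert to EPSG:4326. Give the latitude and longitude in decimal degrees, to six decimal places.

lat 40.045200°, lon 118.236900°

Zone 50N: λ₀ = 117°, k₀ = 0.9996, false easting 500000 m.
Meridian distance M = (N − FN)/k₀ = 4435280.9 m.
Inverse transverse Mercator on WGS84 gives φ = 40.04519979°, λ = 118.23690008°.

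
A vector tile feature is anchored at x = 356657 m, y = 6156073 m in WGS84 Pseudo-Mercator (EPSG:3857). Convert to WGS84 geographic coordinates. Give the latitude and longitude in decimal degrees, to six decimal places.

R = 6378137 m. λ = x/R = 3.20390434°.
φ = 2·arctan(exp(y/R)) − 90° = 2·arctan(2.62527) − 90° = 48.29499762°.

lat 48.294998°, lon 3.203904°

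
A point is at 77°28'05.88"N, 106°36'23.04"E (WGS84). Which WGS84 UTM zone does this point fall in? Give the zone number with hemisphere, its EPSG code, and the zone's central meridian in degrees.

Zone 48N (EPSG:32648), central meridian 105°

UTM zone = ⌊(λ + 180)/6⌋ + 1; 106.6064° ∈ [102°, 108°) → zone 48.
Hemisphere: N (φ ≥ 0).
Central meridian λ₀ = 6×48 − 183 = 105°.
EPSG code: 32648.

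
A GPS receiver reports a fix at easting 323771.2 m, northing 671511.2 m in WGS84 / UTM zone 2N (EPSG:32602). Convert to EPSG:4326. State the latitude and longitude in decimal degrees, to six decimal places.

lat 6.072800°, lon -172.592400°

Zone 2N: λ₀ = -171°, k₀ = 0.9996, false easting 500000 m.
Meridian distance M = (N − FN)/k₀ = 671779.9 m.
Inverse transverse Mercator on WGS84 gives φ = 6.07280022°, λ = -172.59239984°.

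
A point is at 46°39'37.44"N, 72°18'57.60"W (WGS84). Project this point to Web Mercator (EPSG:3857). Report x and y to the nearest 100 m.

Web Mercator is spherical with R = a = 6378137 m.
x = R·λ = 6378137 × -1.262152302 = -8050180.296 m.
y = R·ln tan(π/4 + φ/2) = 6378137 × 0.922968228 = 5886817.807 m.

x -8050200 m, y 5886800 m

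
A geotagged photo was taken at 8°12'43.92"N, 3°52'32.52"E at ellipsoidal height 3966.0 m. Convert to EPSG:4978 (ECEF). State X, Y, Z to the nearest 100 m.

X 6302600 m, Y 427000 m, Z 905600 m

WGS84: a = 6378137 m, e² = 0.006694380; N(φ) = a/√(1−e²sin²φ) = 6378572.629 m.
X = (N+h)·cosφ·cosλ = 6302644.083 m; Y = (N+h)·cosφ·sinλ = 426985.776 m; Z = (N(1−e²)+h)·sinφ = 905580.460 m.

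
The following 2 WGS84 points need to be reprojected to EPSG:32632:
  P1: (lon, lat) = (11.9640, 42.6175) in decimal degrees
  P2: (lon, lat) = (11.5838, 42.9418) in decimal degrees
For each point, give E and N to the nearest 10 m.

P1: E 743090 m, N 4722600 m; P2: E 710810 m, N 4757590 m

UTM zone 32N: λ₀ = 9°, k₀ = 0.9996.
P1 (42.6175°, 11.9640°) → (743093.096, 4722599.707) m.
P2 (42.9418°, 11.5838°) → (710805.187, 4757591.116) m.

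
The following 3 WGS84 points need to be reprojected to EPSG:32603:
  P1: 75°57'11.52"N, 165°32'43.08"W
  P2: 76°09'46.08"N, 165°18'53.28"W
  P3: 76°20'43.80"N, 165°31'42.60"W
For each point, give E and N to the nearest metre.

UTM zone 3N: λ₀ = -165°, k₀ = 0.9996.
P1 (75.9532°, -165.5453°) → (485226.105, 8430031.484) m.
P2 (76.1628°, -165.3148°) → (491595.715, 8453373.666) m.
P3 (76.3455°, -165.5285°) → (486073.293, 8473800.354) m.

P1: E 485226 m, N 8430031 m; P2: E 491596 m, N 8453374 m; P3: E 486073 m, N 8473800 m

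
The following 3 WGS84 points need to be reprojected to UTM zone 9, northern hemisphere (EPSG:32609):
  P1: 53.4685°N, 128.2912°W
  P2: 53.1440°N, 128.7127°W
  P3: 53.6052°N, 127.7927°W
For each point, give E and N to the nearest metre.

P1: E 547051 m, N 5924623 m; P2: E 519217 m, N 5888328 m; P3: E 579883 m, N 5940275 m

UTM zone 9N: λ₀ = -129°, k₀ = 0.9996.
P1 (53.4685°, -128.2912°) → (547050.977, 5924623.210) m.
P2 (53.1440°, -128.7127°) → (519216.576, 5888328.086) m.
P3 (53.6052°, -127.7927°) → (579883.118, 5940274.983) m.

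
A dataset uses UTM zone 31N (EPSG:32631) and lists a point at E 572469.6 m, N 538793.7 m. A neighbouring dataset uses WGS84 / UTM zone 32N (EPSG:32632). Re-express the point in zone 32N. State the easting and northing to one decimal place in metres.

E -93638.7 m, N 541117.1 m

UTM 31N → geographic: φ = 4.87419995°, λ = 3.65359989°.
UTM 32N (λ₀ = 9°) forward: E = -93638.738 m, N = 541117.128 m.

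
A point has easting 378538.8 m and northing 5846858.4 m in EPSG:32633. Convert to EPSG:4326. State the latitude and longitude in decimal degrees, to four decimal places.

Zone 33N: λ₀ = 15°, k₀ = 0.9996, false easting 500000 m.
Meridian distance M = (N − FN)/k₀ = 5849198.1 m.
Inverse transverse Mercator on WGS84 gives φ = 52.75789963°, λ = 13.20010017°.

lat 52.7579°, lon 13.2001°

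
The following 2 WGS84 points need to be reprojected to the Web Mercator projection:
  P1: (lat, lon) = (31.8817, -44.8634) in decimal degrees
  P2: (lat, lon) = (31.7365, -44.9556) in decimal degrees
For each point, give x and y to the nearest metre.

Web Mercator: x = R·λ, y = R·ln tan(π/4+φ/2), R = 6378137 m.
P1 (31.8817°, -44.8634°) → (-4994170.843, 3747791.912) m.
P2 (31.7365°, -44.9556°) → (-5004434.5003, 3728771.640) m.

P1: x -4994171 m, y 3747792 m; P2: x -5004435 m, y 3728772 m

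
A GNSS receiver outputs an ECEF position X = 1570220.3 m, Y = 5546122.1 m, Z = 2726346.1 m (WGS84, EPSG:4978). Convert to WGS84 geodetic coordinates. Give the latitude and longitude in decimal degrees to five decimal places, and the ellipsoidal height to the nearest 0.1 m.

lat 25.46250°, lon 74.19210°, h 2153.2 m

λ = atan2(Y, X) = 74.19210031°; p = √(X²+Y²) = 5764118.5 m.
Bowring's method on WGS84 (a = 6378137 m, b = 6356752.314 m) gives φ = 25.46250015°, h = 2153.167 m.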